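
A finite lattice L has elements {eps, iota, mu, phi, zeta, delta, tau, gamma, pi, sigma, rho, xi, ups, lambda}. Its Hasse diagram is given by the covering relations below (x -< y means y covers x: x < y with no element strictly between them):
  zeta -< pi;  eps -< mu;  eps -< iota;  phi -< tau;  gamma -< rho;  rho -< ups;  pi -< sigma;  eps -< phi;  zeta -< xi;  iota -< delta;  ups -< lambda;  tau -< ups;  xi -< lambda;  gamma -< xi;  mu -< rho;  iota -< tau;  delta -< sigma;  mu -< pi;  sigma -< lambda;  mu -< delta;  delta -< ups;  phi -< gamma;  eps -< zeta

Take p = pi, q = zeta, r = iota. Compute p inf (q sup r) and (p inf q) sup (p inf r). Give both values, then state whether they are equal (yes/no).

q sup r = sigma, so p inf (q sup r) = pi inf sigma = pi.
p inf q = zeta and p inf r = eps, so (p inf q) sup (p inf r) = zeta sup eps = zeta.
Equal: no.

pi; zeta; no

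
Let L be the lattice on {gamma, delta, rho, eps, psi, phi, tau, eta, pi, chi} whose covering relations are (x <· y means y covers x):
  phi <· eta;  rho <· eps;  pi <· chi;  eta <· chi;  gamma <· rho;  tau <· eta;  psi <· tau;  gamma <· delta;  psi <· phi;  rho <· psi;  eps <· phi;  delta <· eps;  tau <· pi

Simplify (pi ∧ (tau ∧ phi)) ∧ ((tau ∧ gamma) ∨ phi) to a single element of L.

tau ∧ phi = psi
pi ∧ psi = psi
tau ∧ gamma = gamma
gamma ∨ phi = phi
psi ∧ phi = psi

psi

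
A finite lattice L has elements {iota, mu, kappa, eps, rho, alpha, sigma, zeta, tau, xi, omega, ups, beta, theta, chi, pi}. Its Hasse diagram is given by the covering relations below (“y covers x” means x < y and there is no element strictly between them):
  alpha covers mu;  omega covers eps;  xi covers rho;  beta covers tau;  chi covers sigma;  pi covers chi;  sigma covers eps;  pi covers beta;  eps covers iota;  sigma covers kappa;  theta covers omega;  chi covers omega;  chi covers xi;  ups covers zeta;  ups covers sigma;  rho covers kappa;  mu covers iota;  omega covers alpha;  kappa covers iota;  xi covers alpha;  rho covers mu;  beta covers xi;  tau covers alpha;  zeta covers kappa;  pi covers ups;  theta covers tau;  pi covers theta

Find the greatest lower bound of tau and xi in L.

Common lower bounds of {tau, xi}: alpha, iota, mu.
The greatest among these is alpha.

alpha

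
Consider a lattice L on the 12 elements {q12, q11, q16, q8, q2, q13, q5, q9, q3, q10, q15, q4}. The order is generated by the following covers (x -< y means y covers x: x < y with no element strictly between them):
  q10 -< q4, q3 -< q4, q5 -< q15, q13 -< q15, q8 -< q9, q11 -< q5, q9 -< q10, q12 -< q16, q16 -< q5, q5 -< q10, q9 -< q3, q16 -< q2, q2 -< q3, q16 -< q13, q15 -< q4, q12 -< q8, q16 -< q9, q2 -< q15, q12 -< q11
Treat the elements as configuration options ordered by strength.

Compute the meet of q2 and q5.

Common lower bounds of {q2, q5}: q12, q16.
The greatest among these is q16.

q16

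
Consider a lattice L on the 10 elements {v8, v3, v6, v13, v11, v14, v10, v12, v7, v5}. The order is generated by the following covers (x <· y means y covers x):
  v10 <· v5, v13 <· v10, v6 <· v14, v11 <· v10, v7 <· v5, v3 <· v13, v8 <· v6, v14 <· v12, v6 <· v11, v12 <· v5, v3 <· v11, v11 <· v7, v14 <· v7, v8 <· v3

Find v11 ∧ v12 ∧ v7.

v6

Common lower bounds of {v11, v12, v7}: v6, v8.
The greatest among these is v6.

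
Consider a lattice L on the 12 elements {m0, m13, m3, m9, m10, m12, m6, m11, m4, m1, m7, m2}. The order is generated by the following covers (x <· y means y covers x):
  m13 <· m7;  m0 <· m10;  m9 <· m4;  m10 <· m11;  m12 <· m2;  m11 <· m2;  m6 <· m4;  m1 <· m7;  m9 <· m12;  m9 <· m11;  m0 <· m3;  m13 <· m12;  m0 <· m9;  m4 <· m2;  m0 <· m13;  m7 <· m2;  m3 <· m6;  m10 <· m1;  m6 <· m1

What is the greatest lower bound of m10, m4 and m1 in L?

m0

Common lower bounds of {m10, m4, m1}: m0.
The greatest among these is m0.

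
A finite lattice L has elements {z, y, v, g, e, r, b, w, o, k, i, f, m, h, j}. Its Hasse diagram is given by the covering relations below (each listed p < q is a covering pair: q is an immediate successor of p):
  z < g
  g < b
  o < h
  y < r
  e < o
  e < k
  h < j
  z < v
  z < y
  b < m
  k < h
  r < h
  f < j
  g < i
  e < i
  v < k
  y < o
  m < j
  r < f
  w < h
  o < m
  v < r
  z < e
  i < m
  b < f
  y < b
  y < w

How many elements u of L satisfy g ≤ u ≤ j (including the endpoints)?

6

The interval [g, j] = {b, f, g, i, j, m}, which has 6 elements.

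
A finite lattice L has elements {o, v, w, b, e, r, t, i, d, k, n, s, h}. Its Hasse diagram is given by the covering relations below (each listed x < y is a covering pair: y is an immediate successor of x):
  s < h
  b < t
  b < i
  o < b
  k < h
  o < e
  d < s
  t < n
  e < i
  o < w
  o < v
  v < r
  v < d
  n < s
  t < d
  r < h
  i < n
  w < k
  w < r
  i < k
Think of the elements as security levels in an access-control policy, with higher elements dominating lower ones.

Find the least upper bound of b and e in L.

Common upper bounds of {b, e}: h, i, k, n, s.
The least among these is i.

i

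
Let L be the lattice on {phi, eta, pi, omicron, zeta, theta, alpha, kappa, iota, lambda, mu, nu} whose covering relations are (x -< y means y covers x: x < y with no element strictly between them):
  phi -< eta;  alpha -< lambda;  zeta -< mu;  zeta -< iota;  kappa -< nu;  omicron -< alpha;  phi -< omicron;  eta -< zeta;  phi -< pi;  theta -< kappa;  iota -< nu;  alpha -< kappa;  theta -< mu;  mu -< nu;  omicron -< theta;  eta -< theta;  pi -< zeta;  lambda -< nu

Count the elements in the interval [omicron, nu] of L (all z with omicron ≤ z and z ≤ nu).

7

The interval [omicron, nu] = {alpha, kappa, lambda, mu, nu, omicron, theta}, which has 7 elements.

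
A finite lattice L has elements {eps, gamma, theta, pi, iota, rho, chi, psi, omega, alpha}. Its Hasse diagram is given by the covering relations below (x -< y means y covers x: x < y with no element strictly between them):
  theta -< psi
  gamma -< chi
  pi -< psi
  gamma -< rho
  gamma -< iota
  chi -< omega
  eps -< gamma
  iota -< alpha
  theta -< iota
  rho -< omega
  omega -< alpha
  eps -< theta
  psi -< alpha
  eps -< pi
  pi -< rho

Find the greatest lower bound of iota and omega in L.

gamma

Common lower bounds of {iota, omega}: eps, gamma.
The greatest among these is gamma.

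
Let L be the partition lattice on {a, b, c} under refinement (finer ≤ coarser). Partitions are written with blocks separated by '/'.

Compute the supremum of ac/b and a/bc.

abc

The join of ac/b and a/bc merges any blocks that overlap across the partitions, giving abc.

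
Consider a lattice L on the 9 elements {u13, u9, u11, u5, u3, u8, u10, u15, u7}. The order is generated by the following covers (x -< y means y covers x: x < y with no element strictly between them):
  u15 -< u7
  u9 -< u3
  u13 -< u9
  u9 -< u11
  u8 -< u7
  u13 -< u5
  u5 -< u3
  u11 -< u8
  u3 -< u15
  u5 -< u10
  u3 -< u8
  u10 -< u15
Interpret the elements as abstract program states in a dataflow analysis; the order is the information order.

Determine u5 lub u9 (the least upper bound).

u3

Common upper bounds of {u5, u9}: u15, u3, u7, u8.
The least among these is u3.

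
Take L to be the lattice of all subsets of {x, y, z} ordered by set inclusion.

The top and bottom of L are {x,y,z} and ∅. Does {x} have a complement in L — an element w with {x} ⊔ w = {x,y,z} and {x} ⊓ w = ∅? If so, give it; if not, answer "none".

{y,z}

Need w with {x} ∨ w = {x,y,z} and {x} ∧ w = ∅.
Checking each element gives: {y,z}.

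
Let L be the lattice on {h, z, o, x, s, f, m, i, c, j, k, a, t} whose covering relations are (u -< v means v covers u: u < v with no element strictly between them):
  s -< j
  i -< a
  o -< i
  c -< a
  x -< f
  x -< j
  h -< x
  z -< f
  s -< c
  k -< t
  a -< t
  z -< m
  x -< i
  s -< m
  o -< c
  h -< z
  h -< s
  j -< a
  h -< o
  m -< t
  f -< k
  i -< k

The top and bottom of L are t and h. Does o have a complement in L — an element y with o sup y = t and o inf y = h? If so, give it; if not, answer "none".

Need y with o ∨ y = t and o ∧ y = h.
Checking each element gives: m.

m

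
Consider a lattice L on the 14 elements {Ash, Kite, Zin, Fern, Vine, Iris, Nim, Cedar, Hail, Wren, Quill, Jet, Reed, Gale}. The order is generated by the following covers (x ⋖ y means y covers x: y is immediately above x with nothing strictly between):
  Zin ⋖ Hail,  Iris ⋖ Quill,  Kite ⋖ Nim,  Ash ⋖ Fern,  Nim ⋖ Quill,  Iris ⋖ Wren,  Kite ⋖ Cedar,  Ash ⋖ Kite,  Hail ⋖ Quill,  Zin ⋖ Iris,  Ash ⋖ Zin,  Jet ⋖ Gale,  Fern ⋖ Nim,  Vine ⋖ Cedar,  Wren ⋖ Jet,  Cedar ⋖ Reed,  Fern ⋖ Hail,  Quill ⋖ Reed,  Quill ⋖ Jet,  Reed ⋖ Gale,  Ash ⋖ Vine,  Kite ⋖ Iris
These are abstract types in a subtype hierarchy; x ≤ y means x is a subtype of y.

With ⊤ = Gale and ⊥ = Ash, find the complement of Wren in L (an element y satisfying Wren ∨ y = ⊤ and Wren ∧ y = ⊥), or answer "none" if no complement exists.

Vine

Need y with Wren ∨ y = Gale and Wren ∧ y = Ash.
Checking each element gives: Vine.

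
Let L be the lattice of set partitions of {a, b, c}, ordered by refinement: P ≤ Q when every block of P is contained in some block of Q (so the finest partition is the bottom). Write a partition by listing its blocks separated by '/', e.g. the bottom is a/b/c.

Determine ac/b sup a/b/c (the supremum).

ac/b

The join of ac/b and a/b/c merges any blocks that overlap across the partitions, giving ac/b.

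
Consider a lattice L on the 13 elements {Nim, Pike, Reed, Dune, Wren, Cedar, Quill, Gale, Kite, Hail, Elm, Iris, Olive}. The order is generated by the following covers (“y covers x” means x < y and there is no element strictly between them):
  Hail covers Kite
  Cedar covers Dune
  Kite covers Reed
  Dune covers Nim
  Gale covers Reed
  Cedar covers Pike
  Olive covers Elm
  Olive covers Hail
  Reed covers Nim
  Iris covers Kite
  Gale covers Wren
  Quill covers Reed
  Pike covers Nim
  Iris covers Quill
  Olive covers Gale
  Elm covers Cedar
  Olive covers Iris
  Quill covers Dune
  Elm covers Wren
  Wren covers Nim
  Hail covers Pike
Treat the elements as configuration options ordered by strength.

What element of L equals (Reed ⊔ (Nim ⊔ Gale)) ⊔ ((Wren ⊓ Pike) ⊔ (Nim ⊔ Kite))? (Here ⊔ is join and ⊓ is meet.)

Olive

Nim ∨ Gale = Gale
Reed ∨ Gale = Gale
Wren ∧ Pike = Nim
Nim ∨ Kite = Kite
Nim ∨ Kite = Kite
Gale ∨ Kite = Olive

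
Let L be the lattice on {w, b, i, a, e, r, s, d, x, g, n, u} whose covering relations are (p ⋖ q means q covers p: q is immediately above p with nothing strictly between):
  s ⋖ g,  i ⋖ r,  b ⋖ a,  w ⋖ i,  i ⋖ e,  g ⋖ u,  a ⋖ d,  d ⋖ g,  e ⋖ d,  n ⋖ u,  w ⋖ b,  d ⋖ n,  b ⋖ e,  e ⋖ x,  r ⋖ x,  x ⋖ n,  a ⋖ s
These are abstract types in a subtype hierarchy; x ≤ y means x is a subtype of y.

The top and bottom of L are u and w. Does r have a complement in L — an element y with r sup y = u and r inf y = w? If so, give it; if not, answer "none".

Need y with r ∨ y = u and r ∧ y = w.
Checking each element gives: s.

s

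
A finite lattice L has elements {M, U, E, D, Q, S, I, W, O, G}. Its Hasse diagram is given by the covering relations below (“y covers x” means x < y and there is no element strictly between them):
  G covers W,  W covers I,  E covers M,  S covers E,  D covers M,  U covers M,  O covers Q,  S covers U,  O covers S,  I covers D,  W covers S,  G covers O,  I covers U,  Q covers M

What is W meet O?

Common lower bounds of {W, O}: E, M, S, U.
The greatest among these is S.

S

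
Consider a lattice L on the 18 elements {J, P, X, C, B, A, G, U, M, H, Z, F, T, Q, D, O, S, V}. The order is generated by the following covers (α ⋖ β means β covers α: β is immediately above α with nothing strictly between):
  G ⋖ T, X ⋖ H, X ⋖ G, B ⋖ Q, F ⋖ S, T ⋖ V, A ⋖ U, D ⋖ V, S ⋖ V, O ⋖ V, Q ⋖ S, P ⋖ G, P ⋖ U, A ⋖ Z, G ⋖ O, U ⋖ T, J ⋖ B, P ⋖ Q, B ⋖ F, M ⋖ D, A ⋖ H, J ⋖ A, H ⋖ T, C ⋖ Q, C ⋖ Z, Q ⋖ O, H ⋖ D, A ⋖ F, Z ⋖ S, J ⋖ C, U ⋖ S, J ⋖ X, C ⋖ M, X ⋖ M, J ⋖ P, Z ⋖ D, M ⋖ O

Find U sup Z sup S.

S

Common upper bounds of {U, Z, S}: S, V.
The least among these is S.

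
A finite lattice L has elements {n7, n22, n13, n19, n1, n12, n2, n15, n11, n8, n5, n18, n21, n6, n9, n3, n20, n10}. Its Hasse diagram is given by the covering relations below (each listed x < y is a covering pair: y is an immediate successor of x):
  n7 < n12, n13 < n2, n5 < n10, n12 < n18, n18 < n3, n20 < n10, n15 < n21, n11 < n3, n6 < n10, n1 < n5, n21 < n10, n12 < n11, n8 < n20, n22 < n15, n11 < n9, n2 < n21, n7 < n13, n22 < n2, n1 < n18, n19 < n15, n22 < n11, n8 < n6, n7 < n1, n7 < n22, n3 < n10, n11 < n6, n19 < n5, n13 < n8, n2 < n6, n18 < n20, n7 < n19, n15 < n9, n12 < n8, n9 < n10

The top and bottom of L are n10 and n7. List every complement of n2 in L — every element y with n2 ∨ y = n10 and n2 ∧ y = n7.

n1, n18, n5

Need y with n2 ∨ y = n10 and n2 ∧ y = n7.
Checking each element gives: n1, n18, n5.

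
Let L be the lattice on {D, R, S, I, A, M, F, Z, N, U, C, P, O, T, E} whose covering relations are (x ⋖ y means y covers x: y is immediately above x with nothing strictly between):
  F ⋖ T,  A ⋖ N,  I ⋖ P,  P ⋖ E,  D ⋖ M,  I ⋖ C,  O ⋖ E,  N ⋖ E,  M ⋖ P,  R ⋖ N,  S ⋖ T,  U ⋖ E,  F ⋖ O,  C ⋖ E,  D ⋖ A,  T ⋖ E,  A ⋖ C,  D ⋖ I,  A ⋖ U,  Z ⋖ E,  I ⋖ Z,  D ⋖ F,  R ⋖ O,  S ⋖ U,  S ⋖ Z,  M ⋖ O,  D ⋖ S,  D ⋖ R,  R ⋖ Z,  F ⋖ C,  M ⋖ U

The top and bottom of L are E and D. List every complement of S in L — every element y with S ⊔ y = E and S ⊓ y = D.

Need y with S ∨ y = E and S ∧ y = D.
Checking each element gives: C, N, O, P.

C, N, O, P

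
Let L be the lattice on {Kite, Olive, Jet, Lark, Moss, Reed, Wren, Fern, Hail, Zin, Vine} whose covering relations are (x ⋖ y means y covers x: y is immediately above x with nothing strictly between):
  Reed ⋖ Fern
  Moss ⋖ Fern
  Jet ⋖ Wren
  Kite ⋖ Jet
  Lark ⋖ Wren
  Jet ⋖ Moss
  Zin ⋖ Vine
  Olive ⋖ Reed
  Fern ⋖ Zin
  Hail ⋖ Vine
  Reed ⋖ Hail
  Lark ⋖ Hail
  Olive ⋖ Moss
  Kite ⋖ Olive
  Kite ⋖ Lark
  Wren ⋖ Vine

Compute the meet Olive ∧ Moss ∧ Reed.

Common lower bounds of {Olive, Moss, Reed}: Kite, Olive.
The greatest among these is Olive.

Olive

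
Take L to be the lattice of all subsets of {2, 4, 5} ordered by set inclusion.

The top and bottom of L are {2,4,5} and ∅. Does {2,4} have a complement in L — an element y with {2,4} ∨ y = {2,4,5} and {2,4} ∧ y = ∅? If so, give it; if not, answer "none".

{5}

Need y with {2,4} ∨ y = {2,4,5} and {2,4} ∧ y = ∅.
Checking each element gives: {5}.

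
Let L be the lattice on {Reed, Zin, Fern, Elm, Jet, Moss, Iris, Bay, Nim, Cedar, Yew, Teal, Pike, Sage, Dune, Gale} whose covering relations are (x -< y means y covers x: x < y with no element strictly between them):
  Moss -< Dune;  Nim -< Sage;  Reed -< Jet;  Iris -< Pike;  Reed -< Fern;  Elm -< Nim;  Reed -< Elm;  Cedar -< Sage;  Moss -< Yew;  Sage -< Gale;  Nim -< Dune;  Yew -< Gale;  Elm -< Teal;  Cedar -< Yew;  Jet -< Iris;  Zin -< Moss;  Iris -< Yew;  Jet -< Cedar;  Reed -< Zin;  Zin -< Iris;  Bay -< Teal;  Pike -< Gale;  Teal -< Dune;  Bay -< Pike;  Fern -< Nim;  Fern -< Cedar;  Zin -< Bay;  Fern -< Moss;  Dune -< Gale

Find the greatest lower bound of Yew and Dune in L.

Moss

Common lower bounds of {Yew, Dune}: Fern, Moss, Reed, Zin.
The greatest among these is Moss.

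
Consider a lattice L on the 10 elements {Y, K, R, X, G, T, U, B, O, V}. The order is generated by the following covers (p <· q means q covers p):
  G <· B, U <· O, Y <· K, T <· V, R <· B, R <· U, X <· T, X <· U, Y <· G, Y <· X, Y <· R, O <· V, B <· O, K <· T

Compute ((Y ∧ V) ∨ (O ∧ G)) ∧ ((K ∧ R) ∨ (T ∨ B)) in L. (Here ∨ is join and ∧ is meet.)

Y ∧ V = Y
O ∧ G = G
Y ∨ G = G
K ∧ R = Y
T ∨ B = V
Y ∨ V = V
G ∧ V = G

G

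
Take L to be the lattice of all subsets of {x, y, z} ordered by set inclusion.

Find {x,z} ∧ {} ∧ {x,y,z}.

{}

Common lower bounds of {{x,z}, {}, {x,y,z}}: {}.
The greatest among these is {}.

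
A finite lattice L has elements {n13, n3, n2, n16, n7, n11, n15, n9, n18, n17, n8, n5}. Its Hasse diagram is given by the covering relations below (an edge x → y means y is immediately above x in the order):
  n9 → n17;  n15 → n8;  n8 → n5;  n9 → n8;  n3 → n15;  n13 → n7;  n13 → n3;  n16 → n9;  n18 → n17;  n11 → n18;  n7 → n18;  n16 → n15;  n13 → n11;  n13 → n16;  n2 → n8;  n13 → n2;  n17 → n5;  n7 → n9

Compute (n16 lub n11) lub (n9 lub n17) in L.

n17

n16 ∨ n11 = n17
n9 ∨ n17 = n17
n17 ∨ n17 = n17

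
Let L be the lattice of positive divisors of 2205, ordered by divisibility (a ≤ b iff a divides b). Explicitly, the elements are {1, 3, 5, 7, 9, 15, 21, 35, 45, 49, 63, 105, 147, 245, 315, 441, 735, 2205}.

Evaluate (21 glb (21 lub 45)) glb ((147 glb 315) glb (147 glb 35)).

21 ∨ 45 = 315
21 ∧ 315 = 21
147 ∧ 315 = 21
147 ∧ 35 = 7
21 ∧ 7 = 7
21 ∧ 7 = 7

7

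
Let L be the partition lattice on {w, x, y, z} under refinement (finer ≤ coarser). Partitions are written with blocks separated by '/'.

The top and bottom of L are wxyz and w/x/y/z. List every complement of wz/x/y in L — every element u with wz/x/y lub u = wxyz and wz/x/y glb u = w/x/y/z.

Need u with wz/x/y ∨ u = wxyz and wz/x/y ∧ u = w/x/y/z.
Checking each element gives: w/xyz, wx/yz, wxy/z, wy/xz.

w/xyz, wx/yz, wxy/z, wy/xz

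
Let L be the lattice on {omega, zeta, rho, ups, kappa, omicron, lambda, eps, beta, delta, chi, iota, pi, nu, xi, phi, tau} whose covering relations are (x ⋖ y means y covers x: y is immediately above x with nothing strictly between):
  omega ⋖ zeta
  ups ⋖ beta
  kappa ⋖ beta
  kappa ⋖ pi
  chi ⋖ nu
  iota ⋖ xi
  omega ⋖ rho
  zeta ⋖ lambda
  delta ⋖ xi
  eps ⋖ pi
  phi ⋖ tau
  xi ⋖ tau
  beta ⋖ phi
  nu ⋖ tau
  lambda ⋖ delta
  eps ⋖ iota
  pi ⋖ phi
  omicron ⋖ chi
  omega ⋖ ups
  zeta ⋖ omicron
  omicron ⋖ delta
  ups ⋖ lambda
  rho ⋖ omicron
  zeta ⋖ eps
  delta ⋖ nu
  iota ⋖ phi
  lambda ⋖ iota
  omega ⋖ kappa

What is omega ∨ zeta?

zeta

Common upper bounds of {omega, zeta}: chi, delta, eps, iota, lambda, nu, omicron, phi, pi, tau, xi, zeta.
The least among these is zeta.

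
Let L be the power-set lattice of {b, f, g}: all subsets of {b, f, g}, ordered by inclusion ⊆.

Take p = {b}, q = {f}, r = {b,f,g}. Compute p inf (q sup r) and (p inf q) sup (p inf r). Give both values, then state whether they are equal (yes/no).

{b}; {b}; yes

q sup r = {b,f,g}, so p inf (q sup r) = {b} inf {b,f,g} = {b}.
p inf q = {} and p inf r = {b}, so (p inf q) sup (p inf r) = {} sup {b} = {b}.
Equal: yes.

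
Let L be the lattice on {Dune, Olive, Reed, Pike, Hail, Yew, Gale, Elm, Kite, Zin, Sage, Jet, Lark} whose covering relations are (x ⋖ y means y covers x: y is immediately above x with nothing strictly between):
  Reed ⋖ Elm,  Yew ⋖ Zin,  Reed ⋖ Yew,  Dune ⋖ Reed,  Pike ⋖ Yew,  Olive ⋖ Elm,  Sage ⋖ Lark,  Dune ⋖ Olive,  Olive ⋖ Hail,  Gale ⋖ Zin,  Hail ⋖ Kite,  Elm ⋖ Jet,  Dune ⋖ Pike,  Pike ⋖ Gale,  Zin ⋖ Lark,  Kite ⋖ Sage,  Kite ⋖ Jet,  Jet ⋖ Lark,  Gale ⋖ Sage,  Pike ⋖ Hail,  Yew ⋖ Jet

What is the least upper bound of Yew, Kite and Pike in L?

Jet

Common upper bounds of {Yew, Kite, Pike}: Jet, Lark.
The least among these is Jet.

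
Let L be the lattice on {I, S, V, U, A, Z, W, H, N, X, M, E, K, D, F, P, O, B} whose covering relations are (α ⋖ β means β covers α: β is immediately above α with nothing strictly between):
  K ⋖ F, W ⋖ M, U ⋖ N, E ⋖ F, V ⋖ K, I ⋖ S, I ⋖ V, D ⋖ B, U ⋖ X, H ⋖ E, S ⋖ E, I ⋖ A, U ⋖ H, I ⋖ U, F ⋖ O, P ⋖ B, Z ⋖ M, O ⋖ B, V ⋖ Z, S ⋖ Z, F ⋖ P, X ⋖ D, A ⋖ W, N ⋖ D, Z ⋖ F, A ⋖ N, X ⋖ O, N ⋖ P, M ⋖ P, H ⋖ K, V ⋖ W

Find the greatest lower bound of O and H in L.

Common lower bounds of {O, H}: H, I, U.
The greatest among these is H.

H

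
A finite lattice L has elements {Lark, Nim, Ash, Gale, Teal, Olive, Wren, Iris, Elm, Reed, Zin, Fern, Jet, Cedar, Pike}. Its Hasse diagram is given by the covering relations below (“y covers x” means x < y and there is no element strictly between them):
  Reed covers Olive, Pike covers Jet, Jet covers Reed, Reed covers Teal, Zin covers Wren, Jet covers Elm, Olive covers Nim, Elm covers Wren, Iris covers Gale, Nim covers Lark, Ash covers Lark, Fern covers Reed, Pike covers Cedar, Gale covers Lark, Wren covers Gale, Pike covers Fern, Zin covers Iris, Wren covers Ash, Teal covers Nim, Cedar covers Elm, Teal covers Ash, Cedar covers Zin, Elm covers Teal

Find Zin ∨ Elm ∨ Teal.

Common upper bounds of {Zin, Elm, Teal}: Cedar, Pike.
The least among these is Cedar.

Cedar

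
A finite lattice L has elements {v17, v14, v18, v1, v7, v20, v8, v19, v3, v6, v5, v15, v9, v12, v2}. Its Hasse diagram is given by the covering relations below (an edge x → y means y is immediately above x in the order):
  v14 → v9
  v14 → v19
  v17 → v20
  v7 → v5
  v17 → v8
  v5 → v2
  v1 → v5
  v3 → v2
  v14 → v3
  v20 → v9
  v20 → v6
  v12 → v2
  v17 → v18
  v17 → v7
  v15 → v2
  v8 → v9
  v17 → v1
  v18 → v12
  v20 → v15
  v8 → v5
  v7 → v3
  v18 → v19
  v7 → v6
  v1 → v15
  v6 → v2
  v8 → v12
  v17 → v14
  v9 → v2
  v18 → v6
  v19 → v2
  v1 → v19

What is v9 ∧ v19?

Common lower bounds of {v9, v19}: v14, v17.
The greatest among these is v14.

v14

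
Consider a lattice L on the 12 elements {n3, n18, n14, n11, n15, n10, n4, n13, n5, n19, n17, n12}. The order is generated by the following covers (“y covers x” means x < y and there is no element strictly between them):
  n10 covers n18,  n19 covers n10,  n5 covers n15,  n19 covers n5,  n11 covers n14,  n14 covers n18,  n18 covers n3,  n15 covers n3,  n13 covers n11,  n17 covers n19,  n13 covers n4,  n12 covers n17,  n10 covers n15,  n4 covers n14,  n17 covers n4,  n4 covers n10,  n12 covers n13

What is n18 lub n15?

Common upper bounds of {n18, n15}: n10, n12, n13, n17, n19, n4.
The least among these is n10.

n10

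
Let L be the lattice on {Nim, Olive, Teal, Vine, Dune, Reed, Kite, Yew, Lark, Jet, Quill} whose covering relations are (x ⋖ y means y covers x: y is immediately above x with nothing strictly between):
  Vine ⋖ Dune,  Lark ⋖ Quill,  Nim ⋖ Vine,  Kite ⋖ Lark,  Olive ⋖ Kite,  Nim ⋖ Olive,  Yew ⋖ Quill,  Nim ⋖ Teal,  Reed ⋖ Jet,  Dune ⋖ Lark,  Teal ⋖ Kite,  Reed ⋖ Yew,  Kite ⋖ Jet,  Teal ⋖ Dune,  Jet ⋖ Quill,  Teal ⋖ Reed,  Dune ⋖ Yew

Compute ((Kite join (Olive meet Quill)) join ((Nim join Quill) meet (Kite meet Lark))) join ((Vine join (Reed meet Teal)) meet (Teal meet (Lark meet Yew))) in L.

Kite

Olive ∧ Quill = Olive
Kite ∨ Olive = Kite
Nim ∨ Quill = Quill
Kite ∧ Lark = Kite
Quill ∧ Kite = Kite
Kite ∨ Kite = Kite
Reed ∧ Teal = Teal
Vine ∨ Teal = Dune
Lark ∧ Yew = Dune
Teal ∧ Dune = Teal
Dune ∧ Teal = Teal
Kite ∨ Teal = Kite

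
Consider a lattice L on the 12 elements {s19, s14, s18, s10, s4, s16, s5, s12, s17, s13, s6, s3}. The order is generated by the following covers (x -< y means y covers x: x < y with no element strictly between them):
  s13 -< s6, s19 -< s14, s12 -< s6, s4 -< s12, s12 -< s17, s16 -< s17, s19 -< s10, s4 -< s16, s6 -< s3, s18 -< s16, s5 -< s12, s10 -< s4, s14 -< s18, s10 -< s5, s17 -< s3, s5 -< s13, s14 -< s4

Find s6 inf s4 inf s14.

Common lower bounds of {s6, s4, s14}: s14, s19.
The greatest among these is s14.

s14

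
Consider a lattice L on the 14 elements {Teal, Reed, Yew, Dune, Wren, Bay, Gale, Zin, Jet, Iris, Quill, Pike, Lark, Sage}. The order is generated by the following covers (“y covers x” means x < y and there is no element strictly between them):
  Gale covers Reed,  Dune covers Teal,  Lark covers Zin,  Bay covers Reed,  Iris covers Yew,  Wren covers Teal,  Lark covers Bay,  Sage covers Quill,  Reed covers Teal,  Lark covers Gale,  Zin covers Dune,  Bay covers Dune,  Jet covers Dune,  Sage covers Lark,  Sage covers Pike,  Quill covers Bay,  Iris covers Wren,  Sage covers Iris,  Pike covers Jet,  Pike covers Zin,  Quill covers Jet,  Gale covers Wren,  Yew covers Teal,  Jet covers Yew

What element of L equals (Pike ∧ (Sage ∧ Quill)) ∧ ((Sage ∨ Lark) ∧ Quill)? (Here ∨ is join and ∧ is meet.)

Sage ∧ Quill = Quill
Pike ∧ Quill = Jet
Sage ∨ Lark = Sage
Sage ∧ Quill = Quill
Jet ∧ Quill = Jet

Jet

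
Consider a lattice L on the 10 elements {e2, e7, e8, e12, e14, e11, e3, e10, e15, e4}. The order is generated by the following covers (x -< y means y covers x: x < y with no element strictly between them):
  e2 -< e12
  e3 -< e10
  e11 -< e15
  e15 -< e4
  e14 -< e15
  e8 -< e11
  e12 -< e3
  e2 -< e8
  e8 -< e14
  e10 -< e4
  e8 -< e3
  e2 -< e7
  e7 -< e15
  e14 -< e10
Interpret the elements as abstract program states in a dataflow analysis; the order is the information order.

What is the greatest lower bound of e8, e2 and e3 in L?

Common lower bounds of {e8, e2, e3}: e2.
The greatest among these is e2.

e2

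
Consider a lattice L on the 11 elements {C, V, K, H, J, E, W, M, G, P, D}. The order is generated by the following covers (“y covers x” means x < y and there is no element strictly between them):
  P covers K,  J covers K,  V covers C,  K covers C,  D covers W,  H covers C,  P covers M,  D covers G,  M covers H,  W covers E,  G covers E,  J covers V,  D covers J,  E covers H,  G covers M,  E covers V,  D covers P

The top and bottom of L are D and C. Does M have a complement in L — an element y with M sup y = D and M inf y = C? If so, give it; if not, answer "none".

J

Need y with M ∨ y = D and M ∧ y = C.
Checking each element gives: J.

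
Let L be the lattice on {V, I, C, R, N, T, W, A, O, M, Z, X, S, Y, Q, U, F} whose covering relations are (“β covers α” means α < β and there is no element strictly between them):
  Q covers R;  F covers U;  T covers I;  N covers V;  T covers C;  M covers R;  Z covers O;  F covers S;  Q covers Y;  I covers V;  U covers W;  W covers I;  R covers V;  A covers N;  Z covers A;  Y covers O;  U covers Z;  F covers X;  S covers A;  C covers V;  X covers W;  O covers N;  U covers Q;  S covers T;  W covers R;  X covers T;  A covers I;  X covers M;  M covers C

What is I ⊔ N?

Common upper bounds of {I, N}: A, F, S, U, Z.
The least among these is A.

A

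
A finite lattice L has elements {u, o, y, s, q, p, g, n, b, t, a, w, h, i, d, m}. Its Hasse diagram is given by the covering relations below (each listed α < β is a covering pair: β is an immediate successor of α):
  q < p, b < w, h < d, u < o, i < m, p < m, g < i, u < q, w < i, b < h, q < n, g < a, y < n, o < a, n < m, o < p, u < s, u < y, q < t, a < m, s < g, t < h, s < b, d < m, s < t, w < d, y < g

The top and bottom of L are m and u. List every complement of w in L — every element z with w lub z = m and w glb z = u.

n, o, p

Need z with w ∨ z = m and w ∧ z = u.
Checking each element gives: n, o, p.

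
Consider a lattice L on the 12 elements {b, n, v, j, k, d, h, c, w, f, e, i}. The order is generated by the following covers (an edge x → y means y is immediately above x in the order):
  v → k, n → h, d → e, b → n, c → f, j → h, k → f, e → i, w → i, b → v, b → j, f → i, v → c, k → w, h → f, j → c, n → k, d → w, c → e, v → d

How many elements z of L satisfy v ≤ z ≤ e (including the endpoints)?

4

The interval [v, e] = {c, d, e, v}, which has 4 elements.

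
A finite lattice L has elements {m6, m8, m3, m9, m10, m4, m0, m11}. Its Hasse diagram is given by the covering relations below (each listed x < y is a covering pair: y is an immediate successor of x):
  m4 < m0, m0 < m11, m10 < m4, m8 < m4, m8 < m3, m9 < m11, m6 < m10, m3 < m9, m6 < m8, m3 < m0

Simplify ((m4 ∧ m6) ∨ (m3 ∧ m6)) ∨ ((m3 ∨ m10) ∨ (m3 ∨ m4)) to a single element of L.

m0

m4 ∧ m6 = m6
m3 ∧ m6 = m6
m6 ∨ m6 = m6
m3 ∨ m10 = m0
m3 ∨ m4 = m0
m0 ∨ m0 = m0
m6 ∨ m0 = m0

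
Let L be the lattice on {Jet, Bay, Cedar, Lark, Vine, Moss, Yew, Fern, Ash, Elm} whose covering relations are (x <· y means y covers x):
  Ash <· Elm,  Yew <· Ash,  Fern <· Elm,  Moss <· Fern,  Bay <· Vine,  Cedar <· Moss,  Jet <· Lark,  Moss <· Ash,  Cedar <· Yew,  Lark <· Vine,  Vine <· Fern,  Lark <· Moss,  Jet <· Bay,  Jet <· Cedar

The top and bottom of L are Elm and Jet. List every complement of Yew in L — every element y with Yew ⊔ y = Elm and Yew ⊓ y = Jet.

Need y with Yew ∨ y = Elm and Yew ∧ y = Jet.
Checking each element gives: Bay, Vine.

Bay, Vine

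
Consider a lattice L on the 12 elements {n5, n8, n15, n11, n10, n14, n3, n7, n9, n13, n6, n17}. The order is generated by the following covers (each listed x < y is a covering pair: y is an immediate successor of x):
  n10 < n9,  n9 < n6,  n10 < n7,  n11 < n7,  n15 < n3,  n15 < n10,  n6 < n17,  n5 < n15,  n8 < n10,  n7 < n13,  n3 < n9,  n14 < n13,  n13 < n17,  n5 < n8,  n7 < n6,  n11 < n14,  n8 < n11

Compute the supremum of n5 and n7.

Common upper bounds of {n5, n7}: n13, n17, n6, n7.
The least among these is n7.

n7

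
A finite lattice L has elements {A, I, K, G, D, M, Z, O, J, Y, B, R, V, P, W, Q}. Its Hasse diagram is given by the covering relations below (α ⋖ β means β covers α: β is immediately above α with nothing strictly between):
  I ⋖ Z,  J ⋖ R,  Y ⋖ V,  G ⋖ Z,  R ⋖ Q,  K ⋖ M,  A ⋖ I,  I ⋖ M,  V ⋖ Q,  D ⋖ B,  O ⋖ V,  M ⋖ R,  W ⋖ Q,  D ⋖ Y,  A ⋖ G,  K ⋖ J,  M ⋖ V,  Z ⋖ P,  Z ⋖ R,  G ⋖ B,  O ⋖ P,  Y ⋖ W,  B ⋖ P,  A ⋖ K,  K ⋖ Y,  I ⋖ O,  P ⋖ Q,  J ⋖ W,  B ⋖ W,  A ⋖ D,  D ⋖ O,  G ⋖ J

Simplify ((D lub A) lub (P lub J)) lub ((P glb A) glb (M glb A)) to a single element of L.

Q

D ∨ A = D
P ∨ J = Q
D ∨ Q = Q
P ∧ A = A
M ∧ A = A
A ∧ A = A
Q ∨ A = Q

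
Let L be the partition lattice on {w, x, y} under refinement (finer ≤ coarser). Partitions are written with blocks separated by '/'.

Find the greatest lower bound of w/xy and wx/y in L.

w/x/y

Common lower bounds of {w/xy, wx/y}: w/x/y.
The greatest among these is w/x/y.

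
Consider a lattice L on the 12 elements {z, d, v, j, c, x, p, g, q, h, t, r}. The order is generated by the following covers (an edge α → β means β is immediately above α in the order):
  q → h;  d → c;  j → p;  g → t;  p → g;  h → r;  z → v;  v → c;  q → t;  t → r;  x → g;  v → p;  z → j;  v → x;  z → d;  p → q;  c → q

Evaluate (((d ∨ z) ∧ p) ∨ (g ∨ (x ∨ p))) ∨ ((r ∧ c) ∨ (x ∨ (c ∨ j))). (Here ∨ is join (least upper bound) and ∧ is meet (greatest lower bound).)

t

d ∨ z = d
d ∧ p = z
x ∨ p = g
g ∨ g = g
z ∨ g = g
r ∧ c = c
c ∨ j = q
x ∨ q = t
c ∨ t = t
g ∨ t = t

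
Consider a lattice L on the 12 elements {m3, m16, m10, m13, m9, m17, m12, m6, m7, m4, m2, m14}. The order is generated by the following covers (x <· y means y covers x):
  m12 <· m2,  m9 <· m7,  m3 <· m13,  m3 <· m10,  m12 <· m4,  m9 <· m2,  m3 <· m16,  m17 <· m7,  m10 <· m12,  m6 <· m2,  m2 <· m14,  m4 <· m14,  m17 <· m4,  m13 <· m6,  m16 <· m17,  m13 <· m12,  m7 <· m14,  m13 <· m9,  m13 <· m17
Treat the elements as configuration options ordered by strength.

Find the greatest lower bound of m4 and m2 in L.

Common lower bounds of {m4, m2}: m10, m12, m13, m3.
The greatest among these is m12.

m12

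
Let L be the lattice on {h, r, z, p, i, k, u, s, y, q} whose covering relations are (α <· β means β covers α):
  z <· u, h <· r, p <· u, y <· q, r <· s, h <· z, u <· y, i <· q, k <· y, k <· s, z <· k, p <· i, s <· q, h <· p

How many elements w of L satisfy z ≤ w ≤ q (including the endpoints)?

The interval [z, q] = {k, q, s, u, y, z}, which has 6 elements.

6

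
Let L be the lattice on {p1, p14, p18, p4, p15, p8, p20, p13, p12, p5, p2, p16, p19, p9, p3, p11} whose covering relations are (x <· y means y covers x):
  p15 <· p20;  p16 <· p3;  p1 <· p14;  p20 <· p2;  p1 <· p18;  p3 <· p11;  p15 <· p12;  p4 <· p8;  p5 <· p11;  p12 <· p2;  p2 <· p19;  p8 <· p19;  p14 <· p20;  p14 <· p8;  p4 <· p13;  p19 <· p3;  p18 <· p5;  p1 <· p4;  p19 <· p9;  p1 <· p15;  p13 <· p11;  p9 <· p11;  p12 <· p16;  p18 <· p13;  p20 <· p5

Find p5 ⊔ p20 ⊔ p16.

p11

Common upper bounds of {p5, p20, p16}: p11.
The least among these is p11.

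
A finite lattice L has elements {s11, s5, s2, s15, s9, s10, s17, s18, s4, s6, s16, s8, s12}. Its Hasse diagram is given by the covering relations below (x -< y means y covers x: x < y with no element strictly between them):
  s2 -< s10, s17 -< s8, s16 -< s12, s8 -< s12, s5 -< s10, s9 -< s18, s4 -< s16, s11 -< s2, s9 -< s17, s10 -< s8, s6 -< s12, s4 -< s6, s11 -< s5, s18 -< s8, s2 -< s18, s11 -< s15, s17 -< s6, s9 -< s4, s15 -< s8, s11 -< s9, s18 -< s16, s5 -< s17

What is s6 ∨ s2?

s12

Common upper bounds of {s6, s2}: s12.
The least among these is s12.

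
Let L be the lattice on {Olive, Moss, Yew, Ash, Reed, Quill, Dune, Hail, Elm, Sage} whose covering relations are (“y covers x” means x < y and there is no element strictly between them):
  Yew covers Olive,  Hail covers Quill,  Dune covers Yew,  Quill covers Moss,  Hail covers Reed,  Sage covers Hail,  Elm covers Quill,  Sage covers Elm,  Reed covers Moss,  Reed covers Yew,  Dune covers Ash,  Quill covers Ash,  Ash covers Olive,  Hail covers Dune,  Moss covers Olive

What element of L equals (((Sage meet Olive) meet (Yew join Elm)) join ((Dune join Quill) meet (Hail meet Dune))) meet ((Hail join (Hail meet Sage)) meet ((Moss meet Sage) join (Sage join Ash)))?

Dune

Sage ∧ Olive = Olive
Yew ∨ Elm = Sage
Olive ∧ Sage = Olive
Dune ∨ Quill = Hail
Hail ∧ Dune = Dune
Hail ∧ Dune = Dune
Olive ∨ Dune = Dune
Hail ∧ Sage = Hail
Hail ∨ Hail = Hail
Moss ∧ Sage = Moss
Sage ∨ Ash = Sage
Moss ∨ Sage = Sage
Hail ∧ Sage = Hail
Dune ∧ Hail = Dune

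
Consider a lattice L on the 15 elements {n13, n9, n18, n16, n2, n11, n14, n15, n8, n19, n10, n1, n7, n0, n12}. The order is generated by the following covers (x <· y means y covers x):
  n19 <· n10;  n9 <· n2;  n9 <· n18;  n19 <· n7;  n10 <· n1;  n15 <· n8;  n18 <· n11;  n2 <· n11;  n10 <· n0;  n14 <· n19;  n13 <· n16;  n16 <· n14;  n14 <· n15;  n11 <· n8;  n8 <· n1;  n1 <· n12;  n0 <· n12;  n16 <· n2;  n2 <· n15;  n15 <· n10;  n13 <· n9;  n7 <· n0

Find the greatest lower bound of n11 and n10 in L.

Common lower bounds of {n11, n10}: n13, n16, n2, n9.
The greatest among these is n2.

n2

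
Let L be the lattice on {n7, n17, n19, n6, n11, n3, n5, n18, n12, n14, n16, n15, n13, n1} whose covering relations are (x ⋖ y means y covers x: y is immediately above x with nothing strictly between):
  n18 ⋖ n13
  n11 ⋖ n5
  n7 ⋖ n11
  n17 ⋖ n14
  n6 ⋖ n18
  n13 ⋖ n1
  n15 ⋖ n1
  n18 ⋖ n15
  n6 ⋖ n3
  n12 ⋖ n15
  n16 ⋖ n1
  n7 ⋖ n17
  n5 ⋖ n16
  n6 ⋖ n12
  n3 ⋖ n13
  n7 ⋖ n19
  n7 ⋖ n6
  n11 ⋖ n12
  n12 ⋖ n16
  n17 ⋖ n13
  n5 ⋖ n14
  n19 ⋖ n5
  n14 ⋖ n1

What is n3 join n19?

n1

Common upper bounds of {n3, n19}: n1.
The least among these is n1.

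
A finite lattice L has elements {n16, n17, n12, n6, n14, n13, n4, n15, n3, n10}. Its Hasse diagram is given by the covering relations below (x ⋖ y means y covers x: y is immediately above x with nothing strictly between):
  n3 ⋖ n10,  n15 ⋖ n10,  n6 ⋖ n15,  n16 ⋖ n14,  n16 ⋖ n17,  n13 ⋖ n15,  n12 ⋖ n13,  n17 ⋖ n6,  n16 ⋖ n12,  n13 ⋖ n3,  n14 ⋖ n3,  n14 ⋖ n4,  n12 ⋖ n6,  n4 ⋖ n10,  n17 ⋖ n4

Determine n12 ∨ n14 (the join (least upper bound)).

Common upper bounds of {n12, n14}: n10, n3.
The least among these is n3.

n3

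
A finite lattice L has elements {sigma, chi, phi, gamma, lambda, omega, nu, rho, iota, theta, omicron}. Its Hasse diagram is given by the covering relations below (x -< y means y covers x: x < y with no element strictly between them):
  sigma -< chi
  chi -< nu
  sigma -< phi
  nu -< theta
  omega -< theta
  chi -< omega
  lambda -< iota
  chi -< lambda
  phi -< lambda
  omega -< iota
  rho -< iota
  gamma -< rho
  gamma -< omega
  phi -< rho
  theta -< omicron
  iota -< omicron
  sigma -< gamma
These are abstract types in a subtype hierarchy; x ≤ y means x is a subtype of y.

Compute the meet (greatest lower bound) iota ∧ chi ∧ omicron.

Common lower bounds of {iota, chi, omicron}: chi, sigma.
The greatest among these is chi.

chi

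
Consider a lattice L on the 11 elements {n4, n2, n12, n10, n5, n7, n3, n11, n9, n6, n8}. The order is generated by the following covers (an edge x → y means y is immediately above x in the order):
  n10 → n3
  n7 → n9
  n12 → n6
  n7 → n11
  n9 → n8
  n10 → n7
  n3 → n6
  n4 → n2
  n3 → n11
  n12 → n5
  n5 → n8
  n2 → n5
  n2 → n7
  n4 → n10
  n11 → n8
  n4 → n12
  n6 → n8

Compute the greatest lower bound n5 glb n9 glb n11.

n2

Common lower bounds of {n5, n9, n11}: n2, n4.
The greatest among these is n2.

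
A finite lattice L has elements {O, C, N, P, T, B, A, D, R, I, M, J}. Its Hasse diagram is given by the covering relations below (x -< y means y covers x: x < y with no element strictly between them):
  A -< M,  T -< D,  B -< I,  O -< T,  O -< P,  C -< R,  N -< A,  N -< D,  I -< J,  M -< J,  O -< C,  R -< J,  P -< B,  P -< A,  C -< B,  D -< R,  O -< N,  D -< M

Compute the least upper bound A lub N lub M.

M

Common upper bounds of {A, N, M}: J, M.
The least among these is M.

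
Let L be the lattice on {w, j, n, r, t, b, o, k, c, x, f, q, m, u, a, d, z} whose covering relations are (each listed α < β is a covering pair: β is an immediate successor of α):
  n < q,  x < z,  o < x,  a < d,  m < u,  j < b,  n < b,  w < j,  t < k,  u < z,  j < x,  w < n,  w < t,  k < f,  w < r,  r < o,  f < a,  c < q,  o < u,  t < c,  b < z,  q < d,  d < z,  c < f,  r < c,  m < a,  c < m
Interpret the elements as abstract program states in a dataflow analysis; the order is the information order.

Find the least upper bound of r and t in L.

Common upper bounds of {r, t}: a, c, d, f, m, q, u, z.
The least among these is c.

c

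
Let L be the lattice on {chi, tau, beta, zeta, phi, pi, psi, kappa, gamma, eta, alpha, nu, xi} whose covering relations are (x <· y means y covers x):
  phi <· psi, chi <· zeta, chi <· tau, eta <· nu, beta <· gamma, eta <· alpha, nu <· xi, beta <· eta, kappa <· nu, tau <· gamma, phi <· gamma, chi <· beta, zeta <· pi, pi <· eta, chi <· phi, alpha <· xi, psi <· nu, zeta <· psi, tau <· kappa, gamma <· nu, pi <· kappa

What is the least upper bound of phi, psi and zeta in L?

psi

Common upper bounds of {phi, psi, zeta}: nu, psi, xi.
The least among these is psi.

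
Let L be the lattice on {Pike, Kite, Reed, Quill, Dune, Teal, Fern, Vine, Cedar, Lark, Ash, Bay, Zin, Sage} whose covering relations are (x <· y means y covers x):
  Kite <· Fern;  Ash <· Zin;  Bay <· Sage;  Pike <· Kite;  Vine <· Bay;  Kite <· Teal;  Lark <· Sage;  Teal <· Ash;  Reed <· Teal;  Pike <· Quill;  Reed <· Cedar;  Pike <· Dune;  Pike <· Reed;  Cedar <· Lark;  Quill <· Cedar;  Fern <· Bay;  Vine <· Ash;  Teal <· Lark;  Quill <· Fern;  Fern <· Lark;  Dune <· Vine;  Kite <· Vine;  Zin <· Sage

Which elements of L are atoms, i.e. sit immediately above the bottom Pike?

Dune, Kite, Quill, Reed

The atoms are exactly the elements that cover Pike: Dune, Kite, Quill, Reed.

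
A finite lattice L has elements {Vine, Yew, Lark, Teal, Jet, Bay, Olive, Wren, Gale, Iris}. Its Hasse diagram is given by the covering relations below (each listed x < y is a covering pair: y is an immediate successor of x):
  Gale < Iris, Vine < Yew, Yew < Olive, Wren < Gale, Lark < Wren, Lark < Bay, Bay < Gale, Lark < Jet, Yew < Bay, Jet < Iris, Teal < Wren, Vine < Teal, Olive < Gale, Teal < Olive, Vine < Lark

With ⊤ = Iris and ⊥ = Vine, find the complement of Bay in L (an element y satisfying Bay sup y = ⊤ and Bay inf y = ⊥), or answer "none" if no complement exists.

none

For every candidate y, either Bay ∨ y ≠ Iris or Bay ∧ y ≠ Vine; no complement exists.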